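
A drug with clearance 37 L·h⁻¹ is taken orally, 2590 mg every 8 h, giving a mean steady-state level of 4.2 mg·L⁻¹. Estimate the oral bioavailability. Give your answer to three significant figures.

F·D/τ = CL·Css at steady state → F = CL·Css·τ / D.
F = 37 × 4.2 × 8 / 2590 = 0.480

0.480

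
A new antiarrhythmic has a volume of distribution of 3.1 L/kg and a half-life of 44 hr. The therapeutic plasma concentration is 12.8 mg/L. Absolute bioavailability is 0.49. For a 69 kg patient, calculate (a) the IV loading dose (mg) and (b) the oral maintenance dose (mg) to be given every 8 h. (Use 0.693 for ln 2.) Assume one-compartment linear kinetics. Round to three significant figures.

(a) 2740 mg; (b) 704 mg

Vd(total) = 69 kg × 3.1 L/kg = 213.9 L
LD = Vd × C = 213.9 × 12.8 = 2738 mg
CL = 0.693 × Vd / t½ = 0.693 × 213.9 / 44 = 3.369 L/h
D = CL × Css × τ / F = 3.369 × 12.8 × 8 / 0.49 = 704.1 mg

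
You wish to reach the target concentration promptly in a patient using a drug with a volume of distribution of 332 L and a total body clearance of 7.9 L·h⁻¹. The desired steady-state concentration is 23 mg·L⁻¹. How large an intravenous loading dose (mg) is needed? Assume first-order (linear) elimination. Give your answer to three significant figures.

7640 mg

LD = Vd × C = 332.0 × 23.00 = 7636 mg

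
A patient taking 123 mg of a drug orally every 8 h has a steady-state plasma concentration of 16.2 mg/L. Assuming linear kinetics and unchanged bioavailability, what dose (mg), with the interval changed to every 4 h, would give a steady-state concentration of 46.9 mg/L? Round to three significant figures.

With linear kinetics, Css is proportional to dose rate (D/τ) at fixed clearance.
D₂ = D₁ × (Css,target / Css,current) × (τ₂/τ₁) = 123 × (46.9/16.2) × (4/8) = 178.0 mg

178 mg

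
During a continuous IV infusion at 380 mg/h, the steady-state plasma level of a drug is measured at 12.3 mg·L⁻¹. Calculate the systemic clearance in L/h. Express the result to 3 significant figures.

30.9 L/h

At steady state, infusion rate = CL × Css, so CL = rate / Css.
CL = 380 / 12.3 = 30.89 L/h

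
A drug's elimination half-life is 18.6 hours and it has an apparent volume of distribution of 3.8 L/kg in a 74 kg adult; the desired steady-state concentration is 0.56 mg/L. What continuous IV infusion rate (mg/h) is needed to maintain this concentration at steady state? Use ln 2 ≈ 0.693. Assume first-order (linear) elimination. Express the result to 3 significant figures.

5.87 mg/h

Total Vd = 3.8 × 74 = 281.2 L
k = 0.693/18.6 = 0.03726 h⁻¹, so CL = k·Vd = 0.03726 × 281.2 = 10.48 L/h
Infusion rate = CL × Css = 10.48 × 0.56 = 5.869 mg/h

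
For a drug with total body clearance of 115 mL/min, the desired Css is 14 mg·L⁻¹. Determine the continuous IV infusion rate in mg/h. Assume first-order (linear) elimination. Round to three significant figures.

96.6 mg/h

CL = 115 mL/min × 60/1000 = 6.900 L/h
At steady state, infusion rate equals elimination rate: rate in = CL × Css.
R₀ = 6.900 × 14 = 96.60 mg/h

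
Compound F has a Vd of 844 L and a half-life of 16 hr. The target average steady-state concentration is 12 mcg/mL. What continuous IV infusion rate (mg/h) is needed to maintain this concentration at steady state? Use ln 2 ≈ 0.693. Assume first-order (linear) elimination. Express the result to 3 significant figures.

439 mg/h

CL = ln 2 · Vd / t½ = 0.693 × 844.0 / 16 = 36.56 L/h
Infusion rate = CL × Css = 36.56 × 12 = 438.7 mg/h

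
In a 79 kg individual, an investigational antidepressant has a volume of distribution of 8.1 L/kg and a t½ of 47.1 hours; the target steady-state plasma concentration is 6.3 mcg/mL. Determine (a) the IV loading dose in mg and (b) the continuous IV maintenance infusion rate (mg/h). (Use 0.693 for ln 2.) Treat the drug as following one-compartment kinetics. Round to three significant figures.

(a) 4030 mg; (b) 59.3 mg/h

Vd(total) = 79 kg × 8.1 L/kg = 639.9 L
LD = Vd × C = 639.9 × 6.3 = 4031 mg
CL = 0.693 × Vd / t½ = 0.693 × 639.9 / 47.1 = 9.415 L/h
Infusion rate = CL × Css = 9.415 × 6.3 = 59.31 mg/h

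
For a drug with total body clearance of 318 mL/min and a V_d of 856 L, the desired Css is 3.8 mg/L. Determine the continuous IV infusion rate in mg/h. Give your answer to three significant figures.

72.5 mg/h

CL = 318 mL/min × 60/1000 = 19.08 L/h
Rate = CL × Css = 19.08 × 3.8 = 72.50 mg/h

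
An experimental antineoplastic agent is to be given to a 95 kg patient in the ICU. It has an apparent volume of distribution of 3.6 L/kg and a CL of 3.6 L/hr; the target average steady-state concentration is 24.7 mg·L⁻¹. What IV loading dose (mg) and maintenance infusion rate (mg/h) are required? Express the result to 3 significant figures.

(a) 8450 mg; (b) 88.9 mg/h

Vd = 3.6 L/kg × 95 kg = 342.0 L
Loading dose = Vd × C = 342.0 × 24.7 = 8447 mg
Infusion rate = 3.600 L/h × 24.7 mg/L = 88.92 mg/h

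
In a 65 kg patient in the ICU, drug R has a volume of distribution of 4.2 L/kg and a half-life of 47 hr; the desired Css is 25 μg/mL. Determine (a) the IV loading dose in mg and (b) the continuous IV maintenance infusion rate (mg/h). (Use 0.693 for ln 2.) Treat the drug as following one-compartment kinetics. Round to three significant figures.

Vd = 4.2 L/kg × 65 kg = 273.0 L
LD = Vd × C = 273.0 × 25 = 6825 mg
CL = 0.693 × Vd / t½ = 0.693 × 273.0 / 47 = 4.025 L/h
Infusion rate = CL × Css = 4.025 × 25 = 100.6 mg/h

(a) 6830 mg; (b) 101 mg/h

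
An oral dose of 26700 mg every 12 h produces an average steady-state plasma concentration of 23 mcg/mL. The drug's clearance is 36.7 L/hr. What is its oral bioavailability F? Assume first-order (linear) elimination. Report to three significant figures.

F·D/τ = CL·Css at steady state → F = CL·Css·τ / D.
F = 36.7 × 23 × 12 / 26700 = 0.379

0.379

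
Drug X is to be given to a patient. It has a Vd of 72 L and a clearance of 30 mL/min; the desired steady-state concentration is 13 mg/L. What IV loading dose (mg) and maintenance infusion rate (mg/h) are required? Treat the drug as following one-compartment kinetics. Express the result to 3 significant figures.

(a) 936 mg; (b) 23.4 mg/h

Loading dose = Vd × C = 72.00 × 13 = 936.0 mg
Convert clearance: 30 mL/min × 60 min/h ÷ 1000 mL/L = 1.800 L/h
Infusion rate = 1.800 L/h × 13 mg/L = 23.40 mg/h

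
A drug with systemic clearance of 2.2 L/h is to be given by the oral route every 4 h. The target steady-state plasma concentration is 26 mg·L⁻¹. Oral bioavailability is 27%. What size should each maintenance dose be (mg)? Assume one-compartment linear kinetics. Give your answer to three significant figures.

D = CL × Css × τ / F = 2.200 × 26 × 4 / 0.27 = 847.4 mg

847 mg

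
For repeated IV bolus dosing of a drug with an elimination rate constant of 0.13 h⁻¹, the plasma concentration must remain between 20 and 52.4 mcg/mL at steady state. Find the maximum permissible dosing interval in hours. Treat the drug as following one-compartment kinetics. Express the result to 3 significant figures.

7.41 h

Between IV bolus doses, concentration decays as C = C₀·e^(−kτ), so C_peak/C_trough = e^(kτ).
τ_max = ln(C_peak/C_trough) / k = ln(52.4/20) / 0.1300 = 0.9632 / 0.1300 = 7.409 h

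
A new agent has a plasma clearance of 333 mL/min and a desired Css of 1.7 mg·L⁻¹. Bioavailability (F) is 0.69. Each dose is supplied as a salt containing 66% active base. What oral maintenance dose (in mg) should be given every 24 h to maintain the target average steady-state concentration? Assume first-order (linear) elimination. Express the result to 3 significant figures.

1790 mg

CL = 333 mL/min = 333 × 0.06 = 19.98 L/h
D = CL × Css × τ / F / S = 19.98 × 1.7 × 24 / 0.69 / 0.66 = 1790 mg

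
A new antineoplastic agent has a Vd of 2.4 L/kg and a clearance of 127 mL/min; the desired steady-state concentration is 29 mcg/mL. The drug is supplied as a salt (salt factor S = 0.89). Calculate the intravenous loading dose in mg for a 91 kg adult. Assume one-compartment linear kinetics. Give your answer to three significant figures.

Vd(total) = 91 kg × 2.4 L/kg = 218.4 L
The loading dose fills Vd to the target concentration.
LD = Vd × C / S = 218.4 × 29.00 / 0.89 = 7116 mg

7120 mg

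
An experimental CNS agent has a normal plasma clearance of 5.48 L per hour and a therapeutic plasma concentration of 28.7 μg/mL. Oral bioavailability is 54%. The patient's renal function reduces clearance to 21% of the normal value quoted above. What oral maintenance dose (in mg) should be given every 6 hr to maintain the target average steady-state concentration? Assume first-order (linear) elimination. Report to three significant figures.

Patient clearance = 0.21 × 5.480 = 1.151 L/h
D = CL × Css × τ / F = 1.151 × 28.7 × 6 / 0.54 = 367.0 mg

367 mg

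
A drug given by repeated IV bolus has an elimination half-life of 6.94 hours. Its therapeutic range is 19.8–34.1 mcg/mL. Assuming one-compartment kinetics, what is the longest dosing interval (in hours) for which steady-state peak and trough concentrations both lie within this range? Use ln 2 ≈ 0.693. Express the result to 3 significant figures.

5.44 h

k = 0.693 / t½ = 0.693 / 6.94 = 0.09986 h⁻¹
Between IV bolus doses, concentration decays as C = C₀·e^(−kτ), so C_peak/C_trough = e^(kτ).
τ_max = ln(C_peak/C_trough) / k = ln(34.1/19.8) / 0.09986 = 0.5436 / 0.09986 = 5.444 h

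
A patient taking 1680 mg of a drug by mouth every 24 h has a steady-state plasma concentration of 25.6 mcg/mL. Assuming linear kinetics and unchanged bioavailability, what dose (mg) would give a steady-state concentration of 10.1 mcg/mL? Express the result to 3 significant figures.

663 mg

For first-order elimination, Css ∝ F·D/(CL·τ); F and CL are unchanged, so Css ∝ D/τ.
D₂ = D₁ × (Css,target / Css,current) = 1680 × 10.1/25.6 = 662.8 mg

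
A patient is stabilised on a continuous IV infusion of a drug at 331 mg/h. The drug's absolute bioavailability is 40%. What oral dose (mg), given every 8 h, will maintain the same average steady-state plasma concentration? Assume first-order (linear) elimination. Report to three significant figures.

To maintain the same Css, the systemic dosing rate must be unchanged: F·D/τ = infusion rate.
D = rate × τ / F = 331 × 8 / 0.4 = 6620 mg

6620 mg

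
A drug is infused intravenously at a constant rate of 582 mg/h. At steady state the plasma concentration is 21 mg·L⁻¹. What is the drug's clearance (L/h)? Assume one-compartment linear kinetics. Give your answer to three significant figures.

At steady state, infusion rate = CL × Css, so CL = rate / Css.
CL = 582 / 21 = 27.71 L/h

27.7 L/h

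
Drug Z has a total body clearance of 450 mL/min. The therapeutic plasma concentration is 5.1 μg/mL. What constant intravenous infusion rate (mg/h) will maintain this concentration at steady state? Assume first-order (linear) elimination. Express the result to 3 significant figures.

Convert clearance: 450 mL/min × 60 min/h ÷ 1000 mL/L = 27.00 L/h
Infusion rate = CL · Css = 27.00 L/h × 5.1 mg/L = 137.7 mg/h

138 mg/h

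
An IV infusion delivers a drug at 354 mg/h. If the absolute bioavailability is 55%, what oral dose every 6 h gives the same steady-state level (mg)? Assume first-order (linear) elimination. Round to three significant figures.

To maintain the same Css, the systemic dosing rate must be unchanged: F·D/τ = infusion rate.
D = rate × τ / F = 354 × 6 / 0.55 = 3862 mg

3860 mg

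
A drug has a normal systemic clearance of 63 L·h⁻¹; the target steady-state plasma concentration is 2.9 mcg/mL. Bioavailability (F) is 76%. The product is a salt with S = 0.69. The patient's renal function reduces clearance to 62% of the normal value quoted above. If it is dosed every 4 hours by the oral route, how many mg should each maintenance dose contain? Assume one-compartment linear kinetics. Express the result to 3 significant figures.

Patient clearance = 0.62 × 63.00 = 39.06 L/h
D = CL × Css × τ / F / S = 39.06 × 2.9 × 4 / 0.76 / 0.69 = 864.0 mg

864 mg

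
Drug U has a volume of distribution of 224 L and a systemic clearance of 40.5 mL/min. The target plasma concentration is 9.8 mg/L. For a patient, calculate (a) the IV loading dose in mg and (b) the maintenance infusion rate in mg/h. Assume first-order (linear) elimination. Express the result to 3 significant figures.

Loading dose = Vd × C = 224.0 × 9.8 = 2195 mg
CL = 40.5 mL/min × 60/1000 = 2.430 L/h
Infusion rate = 2.430 L/h × 9.8 mg/L = 23.81 mg/h

(a) 2200 mg; (b) 23.8 mg/h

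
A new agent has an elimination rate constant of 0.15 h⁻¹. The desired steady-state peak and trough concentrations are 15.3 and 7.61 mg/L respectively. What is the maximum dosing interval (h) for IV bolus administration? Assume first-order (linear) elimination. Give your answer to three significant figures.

Between IV bolus doses, concentration decays as C = C₀·e^(−kτ), so C_peak/C_trough = e^(kτ).
τ_max = ln(C_peak/C_trough) / k = ln(15.3/7.61) / 0.1500 = 0.6984 / 0.1500 = 4.656 h

4.66 h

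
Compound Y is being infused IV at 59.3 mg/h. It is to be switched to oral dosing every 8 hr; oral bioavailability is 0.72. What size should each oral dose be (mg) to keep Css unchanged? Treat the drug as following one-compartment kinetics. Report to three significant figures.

659 mg

To maintain the same Css, the systemic dosing rate must be unchanged: F·D/τ = infusion rate.
D = rate × τ / F = 59.3 × 8 / 0.72 = 658.9 mg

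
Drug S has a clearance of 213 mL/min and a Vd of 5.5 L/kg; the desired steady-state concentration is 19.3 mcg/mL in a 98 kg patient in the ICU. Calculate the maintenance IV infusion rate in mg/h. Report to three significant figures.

247 mg/h

CL = 213 mL/min × 60/1000 = 12.78 L/h
Rate = CL × Css = 12.78 × 19.3 = 246.7 mg/h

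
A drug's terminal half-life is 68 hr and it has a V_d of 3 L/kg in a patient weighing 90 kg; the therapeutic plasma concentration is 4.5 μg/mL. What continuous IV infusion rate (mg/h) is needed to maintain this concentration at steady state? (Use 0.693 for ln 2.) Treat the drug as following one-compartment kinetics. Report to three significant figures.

12.4 mg/h

Total Vd = 3 × 90 = 270.0 L
CL = ln 2 · Vd / t½ = 0.693 × 270.0 / 68 = 2.752 L/h
Infusion rate = CL × Css = 2.752 × 4.5 = 12.38 mg/h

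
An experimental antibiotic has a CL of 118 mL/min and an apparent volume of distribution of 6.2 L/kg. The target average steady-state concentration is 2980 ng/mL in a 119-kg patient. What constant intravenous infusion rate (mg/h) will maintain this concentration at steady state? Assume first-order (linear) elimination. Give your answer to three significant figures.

21.1 mg/h

CL = 118 mL/min × 60/1000 = 7.080 L/h
C = 2980 ng/mL = 2.980 mg/L
Vd does not affect the maintenance rate; only clearance governs steady-state input.
R₀ = 7.080 × 2.98 = 21.10 mg/h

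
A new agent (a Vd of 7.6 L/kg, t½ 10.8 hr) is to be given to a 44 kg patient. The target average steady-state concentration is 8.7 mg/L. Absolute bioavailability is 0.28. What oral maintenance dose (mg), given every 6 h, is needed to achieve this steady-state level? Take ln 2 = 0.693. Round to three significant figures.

4000 mg

Vd = 7.6 L/kg × 44 kg = 334.4 L
CL = 0.693 × Vd / t½ = 0.693 × 334.4 / 10.8 = 21.46 L/h
D = CL × Css × τ / F = 21.46 × 8.7 × 6 / 0.28 = 4001 mg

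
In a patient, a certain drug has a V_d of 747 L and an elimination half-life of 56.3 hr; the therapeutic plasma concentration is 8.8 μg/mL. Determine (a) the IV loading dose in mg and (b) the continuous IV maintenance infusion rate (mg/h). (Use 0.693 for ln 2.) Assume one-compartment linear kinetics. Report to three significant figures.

(a) 6570 mg; (b) 80.9 mg/h

LD = Vd × C = 747.0 × 8.8 = 6574 mg
CL = 0.693 × Vd / t½ = 0.693 × 747.0 / 56.3 = 9.195 L/h
Infusion rate = CL × Css = 9.195 × 8.8 = 80.92 mg/h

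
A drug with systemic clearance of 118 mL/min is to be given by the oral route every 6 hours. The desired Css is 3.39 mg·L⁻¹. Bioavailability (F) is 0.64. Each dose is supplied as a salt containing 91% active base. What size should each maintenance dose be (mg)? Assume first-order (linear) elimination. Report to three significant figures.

Convert clearance: 118 mL/min × 60 min/h ÷ 1000 mL/L = 7.080 L/h
At steady state, dose per interval replaces the amount cleared in that interval: F·S·D/τ = CL·Css.
D = CL × Css × τ / F / S = 7.080 × 3.39 × 6 / 0.64 / 0.91 = 247.3 mg

247 mg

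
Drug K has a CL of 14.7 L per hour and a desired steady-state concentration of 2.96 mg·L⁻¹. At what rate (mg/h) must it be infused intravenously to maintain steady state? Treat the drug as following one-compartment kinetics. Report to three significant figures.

Infusion rate = CL · Css = 14.70 L/h × 2.96 mg/L = 43.51 mg/h

43.5 mg/h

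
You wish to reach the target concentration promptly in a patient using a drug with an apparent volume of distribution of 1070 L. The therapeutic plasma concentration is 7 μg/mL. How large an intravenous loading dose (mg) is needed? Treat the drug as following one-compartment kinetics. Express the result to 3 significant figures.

The loading dose fills Vd to the target concentration.
LD = Vd × C = 1070 × 7.000 = 7490 mg

7490 mg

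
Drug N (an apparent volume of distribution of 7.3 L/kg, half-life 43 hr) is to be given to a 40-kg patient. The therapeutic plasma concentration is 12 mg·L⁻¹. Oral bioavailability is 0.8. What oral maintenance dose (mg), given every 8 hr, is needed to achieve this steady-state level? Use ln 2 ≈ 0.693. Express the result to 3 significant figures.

Vd = 7.3 L/kg × 40 kg = 292.0 L
CL = 0.693 × Vd / t½ = 0.693 × 292.0 / 43 = 4.706 L/h
D = CL × Css × τ / F = 4.706 × 12 × 8 / 0.8 = 564.7 mg

565 mg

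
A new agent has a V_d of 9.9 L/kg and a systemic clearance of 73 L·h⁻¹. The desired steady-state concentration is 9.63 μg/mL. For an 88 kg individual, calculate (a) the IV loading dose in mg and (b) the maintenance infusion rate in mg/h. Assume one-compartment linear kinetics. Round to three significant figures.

(a) 8390 mg; (b) 703 mg/h

Total Vd = 9.9 × 88 = 871.2 L
Loading dose = Vd × C = 871.2 × 9.63 = 8390 mg
Maintenance: replace elimination → rate = CL × Css = 73.00 × 9.63 = 703.0 mg/h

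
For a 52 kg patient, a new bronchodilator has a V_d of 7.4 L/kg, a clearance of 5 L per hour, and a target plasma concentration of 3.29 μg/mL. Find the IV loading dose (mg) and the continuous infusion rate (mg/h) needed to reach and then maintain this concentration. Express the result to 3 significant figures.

Total Vd = 7.4 × 52 = 384.8 L
LD = Vd · C_target = 384.8 × 3.29 = 1266 mg
Infusion rate = 5.000 L/h × 3.29 mg/L = 16.45 mg/h

(a) 1270 mg; (b) 16.5 mg/h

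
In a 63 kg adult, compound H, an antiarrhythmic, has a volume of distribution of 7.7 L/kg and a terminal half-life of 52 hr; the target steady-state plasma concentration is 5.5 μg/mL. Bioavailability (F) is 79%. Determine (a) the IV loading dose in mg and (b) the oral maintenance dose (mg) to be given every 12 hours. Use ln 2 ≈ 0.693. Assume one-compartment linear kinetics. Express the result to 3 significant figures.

Vd(total) = 63 kg × 7.7 L/kg = 485.1 L
LD = Vd × C = 485.1 × 5.5 = 2668 mg
CL = 0.693 × Vd / t½ = 0.693 × 485.1 / 52 = 6.465 L/h
D = CL × Css × τ / F = 6.465 × 5.5 × 12 / 0.79 = 540.1 mg

(a) 2670 mg; (b) 540 mg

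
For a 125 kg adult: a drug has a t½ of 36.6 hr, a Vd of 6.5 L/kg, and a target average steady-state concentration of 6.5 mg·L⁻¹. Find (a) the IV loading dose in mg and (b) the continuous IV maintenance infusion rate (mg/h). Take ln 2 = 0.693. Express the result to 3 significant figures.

(a) 5280 mg; (b) 100 mg/h

Total Vd = 6.5 × 125 = 812.5 L
LD = Vd × C = 812.5 × 6.5 = 5281 mg
CL = 0.693 × Vd / t½ = 0.693 × 812.5 / 36.6 = 15.38 L/h
Infusion rate = CL × Css = 15.38 × 6.5 = 99.97 mg/h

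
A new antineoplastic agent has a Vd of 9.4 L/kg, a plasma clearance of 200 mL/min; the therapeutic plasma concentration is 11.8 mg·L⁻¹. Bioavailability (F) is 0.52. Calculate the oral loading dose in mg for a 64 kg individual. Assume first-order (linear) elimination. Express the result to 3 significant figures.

13700 mg

Vd = 9.4 L/kg × 64 kg = 601.6 L
LD = Vd × C / F = 601.6 × 11.80 / 0.52 = 13650 mg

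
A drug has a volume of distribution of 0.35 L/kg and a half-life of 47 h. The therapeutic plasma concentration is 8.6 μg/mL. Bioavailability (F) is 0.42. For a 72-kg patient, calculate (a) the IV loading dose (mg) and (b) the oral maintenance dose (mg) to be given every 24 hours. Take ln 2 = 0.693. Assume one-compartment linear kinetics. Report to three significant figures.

Total Vd = 0.35 × 72 = 25.20 L
LD = Vd × C = 25.20 × 8.6 = 216.7 mg
CL = 0.693 × Vd / t½ = 0.693 × 25.20 / 47 = 0.3716 L/h
D = CL × Css × τ / F = 0.3716 × 8.6 × 24 / 0.42 = 182.6 mg

(a) 217 mg; (b) 183 mg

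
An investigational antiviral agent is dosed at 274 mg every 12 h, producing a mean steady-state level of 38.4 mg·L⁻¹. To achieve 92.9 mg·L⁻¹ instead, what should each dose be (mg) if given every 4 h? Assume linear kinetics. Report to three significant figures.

221 mg

For first-order elimination, Css ∝ F·D/(CL·τ); F and CL are unchanged, so Css ∝ D/τ.
D₂ = D₁ × (Css,target / Css,current) × (τ₂/τ₁) = 274 × (92.9/38.4) × (4/12) = 221.0 mg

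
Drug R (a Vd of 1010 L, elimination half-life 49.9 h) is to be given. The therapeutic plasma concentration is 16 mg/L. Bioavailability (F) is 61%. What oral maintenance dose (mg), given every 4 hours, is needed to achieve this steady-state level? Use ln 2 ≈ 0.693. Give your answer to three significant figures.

1470 mg

CL = 0.693 × Vd / t½ = 0.693 × 1010 / 49.9 = 14.03 L/h
D = CL × Css × τ / F = 14.03 × 16 × 4 / 0.61 = 1472 mg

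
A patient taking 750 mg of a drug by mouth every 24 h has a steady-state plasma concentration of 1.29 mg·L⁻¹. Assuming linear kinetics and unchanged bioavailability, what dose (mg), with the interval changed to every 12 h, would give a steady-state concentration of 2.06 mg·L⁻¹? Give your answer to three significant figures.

With linear kinetics, Css is proportional to dose rate (D/τ) at fixed clearance.
D₂ = D₁ × (Css,target / Css,current) × (τ₂/τ₁) = 750 × (2.06/1.29) × (12/24) = 598.8 mg

599 mg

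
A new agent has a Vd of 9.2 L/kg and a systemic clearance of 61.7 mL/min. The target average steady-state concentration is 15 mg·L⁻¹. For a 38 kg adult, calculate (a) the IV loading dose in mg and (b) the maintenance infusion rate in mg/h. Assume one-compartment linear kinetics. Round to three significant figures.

Vd = 9.2 L/kg × 38 kg = 349.6 L
Loading dose = Vd × C = 349.6 × 15 = 5244 mg
Convert clearance: 61.7 mL/min × 60 min/h ÷ 1000 mL/L = 3.702 L/h
Maintenance: replace elimination → rate = CL × Css = 3.702 × 15 = 55.53 mg/h

(a) 5240 mg; (b) 55.5 mg/h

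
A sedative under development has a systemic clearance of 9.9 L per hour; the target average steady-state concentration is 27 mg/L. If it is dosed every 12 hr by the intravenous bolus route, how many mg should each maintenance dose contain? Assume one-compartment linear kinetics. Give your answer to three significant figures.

3210 mg

D = CL × Css × τ = 9.900 × 27 × 12 = 3208 mg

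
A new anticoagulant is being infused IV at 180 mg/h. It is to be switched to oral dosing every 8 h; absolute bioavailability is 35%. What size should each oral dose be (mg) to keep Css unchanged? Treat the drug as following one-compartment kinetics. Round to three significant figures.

4110 mg

To maintain the same Css, the systemic dosing rate must be unchanged: F·D/τ = infusion rate.
D = rate × τ / F = 180 × 8 / 0.35 = 4114 mg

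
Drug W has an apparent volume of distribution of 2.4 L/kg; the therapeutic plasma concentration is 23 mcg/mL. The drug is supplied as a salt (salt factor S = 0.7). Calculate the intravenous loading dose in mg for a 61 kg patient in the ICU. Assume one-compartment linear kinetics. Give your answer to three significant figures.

Vd = 2.4 L/kg × 61 kg = 146.4 L
LD = Vd × C / S = 146.4 × 23.00 / 0.7 = 4810 mg

4810 mg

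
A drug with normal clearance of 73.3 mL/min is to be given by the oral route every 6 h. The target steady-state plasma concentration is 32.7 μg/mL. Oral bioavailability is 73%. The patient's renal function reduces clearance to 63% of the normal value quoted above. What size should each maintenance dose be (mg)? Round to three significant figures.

745 mg

Convert clearance: 73.3 mL/min × 60 min/h ÷ 1000 mL/L = 4.398 L/h
Patient clearance = 0.63 × 4.398 = 2.771 L/h
D = CL × Css × τ / F = 2.771 × 32.7 × 6 / 0.73 = 744.8 mg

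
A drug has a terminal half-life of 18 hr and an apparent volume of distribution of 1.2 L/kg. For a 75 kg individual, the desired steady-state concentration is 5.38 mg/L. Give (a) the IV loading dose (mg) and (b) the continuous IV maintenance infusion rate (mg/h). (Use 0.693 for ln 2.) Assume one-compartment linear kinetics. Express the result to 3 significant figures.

(a) 484 mg; (b) 18.6 mg/h

Vd(total) = 75 kg × 1.2 L/kg = 90.00 L
LD = Vd × C = 90.00 × 5.38 = 484.2 mg
CL = 0.693 × Vd / t½ = 0.693 × 90.00 / 18 = 3.465 L/h
Infusion rate = CL × Css = 3.465 × 5.38 = 18.64 mg/h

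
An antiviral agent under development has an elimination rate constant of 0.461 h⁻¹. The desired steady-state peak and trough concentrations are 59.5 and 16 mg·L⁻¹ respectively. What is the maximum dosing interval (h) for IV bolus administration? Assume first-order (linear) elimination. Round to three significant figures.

2.85 h

Between IV bolus doses, concentration decays as C = C₀·e^(−kτ), so C_peak/C_trough = e^(kτ).
τ_max = ln(C_peak/C_trough) / k = ln(59.5/16) / 0.4610 = 1.313 / 0.4610 = 2.848 h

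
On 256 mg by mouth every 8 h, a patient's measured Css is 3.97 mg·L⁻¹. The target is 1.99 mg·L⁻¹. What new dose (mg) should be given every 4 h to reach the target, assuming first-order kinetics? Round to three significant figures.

For first-order elimination, Css ∝ F·D/(CL·τ); F and CL are unchanged, so Css ∝ D/τ.
D₂ = D₁ × (Css,target / Css,current) × (τ₂/τ₁) = 256 × (1.99/3.97) × (4/8) = 64.16 mg

64.2 mg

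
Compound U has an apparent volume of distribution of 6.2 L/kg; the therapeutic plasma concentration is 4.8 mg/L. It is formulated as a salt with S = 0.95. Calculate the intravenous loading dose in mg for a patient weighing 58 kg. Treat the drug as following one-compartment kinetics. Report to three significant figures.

Vd = 6.2 L/kg × 58 kg = 359.6 L
The loading dose fills Vd to the target concentration.
LD = Vd × C / S = 359.6 × 4.800 / 0.95 = 1817 mg

1820 mg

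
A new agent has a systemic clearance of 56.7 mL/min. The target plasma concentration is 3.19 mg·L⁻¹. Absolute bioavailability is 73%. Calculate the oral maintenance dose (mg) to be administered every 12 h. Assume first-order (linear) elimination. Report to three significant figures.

CL = 56.7 mL/min × 60/1000 = 3.402 L/h
At steady state, dose per interval replaces the amount cleared in that interval: F·D/τ = CL·Css.
D = CL × Css × τ / F = 3.402 × 3.19 × 12 / 0.73 = 178.4 mg

178 mg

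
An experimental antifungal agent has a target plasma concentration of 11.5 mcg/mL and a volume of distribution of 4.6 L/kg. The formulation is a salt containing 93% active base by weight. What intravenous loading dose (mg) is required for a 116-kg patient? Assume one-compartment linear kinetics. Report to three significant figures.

6600 mg

Vd = 4.6 L/kg × 116 kg = 533.6 L
The loading dose fills Vd to the target concentration.
LD = Vd × C / S = 533.6 × 11.50 / 0.93 = 6598 mg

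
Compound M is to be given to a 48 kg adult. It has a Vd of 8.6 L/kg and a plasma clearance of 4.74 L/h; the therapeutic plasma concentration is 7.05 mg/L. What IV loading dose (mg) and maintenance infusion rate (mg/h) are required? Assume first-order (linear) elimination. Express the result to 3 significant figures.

(a) 2910 mg; (b) 33.4 mg/h

Total Vd = 8.6 × 48 = 412.8 L
Loading: fill Vd to C_target → 412.8 L × 7.05 mg/L = 2910 mg
Infusion rate = 4.740 L/h × 7.05 mg/L = 33.42 mg/h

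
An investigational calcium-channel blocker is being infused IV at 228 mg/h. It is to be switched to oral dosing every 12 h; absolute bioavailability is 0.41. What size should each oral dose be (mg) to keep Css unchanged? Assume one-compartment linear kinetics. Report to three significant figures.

To maintain the same Css, the systemic dosing rate must be unchanged: F·D/τ = infusion rate.
D = rate × τ / F = 228 × 12 / 0.41 = 6673 mg

6670 mg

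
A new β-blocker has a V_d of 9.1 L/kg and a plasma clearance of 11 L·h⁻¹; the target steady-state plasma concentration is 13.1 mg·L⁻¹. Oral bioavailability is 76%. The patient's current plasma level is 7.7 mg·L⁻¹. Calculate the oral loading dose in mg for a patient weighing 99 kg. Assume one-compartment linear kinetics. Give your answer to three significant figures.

6400 mg

Vd = 9.1 L/kg × 99 kg = 900.9 L
Loading dose depends on Vd (not clearance): it fills the distribution volume.
Concentration deficit ΔC = 13.1 − 7.7 = 5.400 mg/L
LD = Vd × ΔC / F = 900.9 × 5.400 / 0.76 = 6401 mg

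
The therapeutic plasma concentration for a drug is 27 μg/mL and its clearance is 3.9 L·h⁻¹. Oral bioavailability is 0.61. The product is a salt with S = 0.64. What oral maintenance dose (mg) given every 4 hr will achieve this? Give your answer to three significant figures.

1080 mg

D = CL × Css × τ / F / S = 3.900 × 27 × 4 / 0.61 / 0.64 = 1079 mg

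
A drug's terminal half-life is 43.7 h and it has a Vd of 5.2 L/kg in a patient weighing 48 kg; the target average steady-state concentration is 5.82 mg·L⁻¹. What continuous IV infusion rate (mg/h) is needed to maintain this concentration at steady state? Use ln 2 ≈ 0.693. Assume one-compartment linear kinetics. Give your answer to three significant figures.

23.0 mg/h

Total Vd = 5.2 × 48 = 249.6 L
CL = ln 2 · Vd / t½ = 0.693 × 249.6 / 43.7 = 3.958 L/h
Infusion rate = CL × Css = 3.958 × 5.82 = 23.04 mg/h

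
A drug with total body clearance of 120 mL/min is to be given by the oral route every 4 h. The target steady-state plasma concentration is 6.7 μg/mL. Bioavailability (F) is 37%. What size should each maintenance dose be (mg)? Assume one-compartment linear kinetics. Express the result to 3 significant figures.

522 mg

Convert clearance: 120 mL/min × 60 min/h ÷ 1000 mL/L = 7.200 L/h
D = CL × Css × τ / F = 7.200 × 6.7 × 4 / 0.37 = 521.5 mg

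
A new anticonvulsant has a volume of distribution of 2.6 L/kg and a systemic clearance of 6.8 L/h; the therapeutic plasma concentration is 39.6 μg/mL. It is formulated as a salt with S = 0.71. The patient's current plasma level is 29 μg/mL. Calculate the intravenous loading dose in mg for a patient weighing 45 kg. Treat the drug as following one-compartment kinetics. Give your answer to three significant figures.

Total Vd = 2.6 × 45 = 117.0 L
Loading dose depends on Vd (not clearance): it fills the distribution volume.
Concentration deficit ΔC = 39.6 − 29 = 10.60 mg/L
LD = Vd × ΔC / S = 117.0 × 10.60 / 0.71 = 1747 mg

1750 mg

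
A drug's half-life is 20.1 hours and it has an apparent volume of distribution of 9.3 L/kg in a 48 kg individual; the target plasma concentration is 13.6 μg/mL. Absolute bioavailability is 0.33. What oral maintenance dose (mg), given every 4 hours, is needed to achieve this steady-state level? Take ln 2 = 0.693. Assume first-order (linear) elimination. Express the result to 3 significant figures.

2540 mg

Vd = 9.3 L/kg × 48 kg = 446.4 L
CL = 0.693 × Vd / t½ = 0.693 × 446.4 / 20.1 = 15.39 L/h
D = CL × Css × τ / F = 15.39 × 13.6 × 4 / 0.33 = 2537 mg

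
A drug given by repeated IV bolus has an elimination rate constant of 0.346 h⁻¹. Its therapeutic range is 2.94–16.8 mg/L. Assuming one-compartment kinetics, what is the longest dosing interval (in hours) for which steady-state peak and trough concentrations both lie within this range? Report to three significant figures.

Between IV bolus doses, concentration decays as C = C₀·e^(−kτ), so C_peak/C_trough = e^(kτ).
τ_max = ln(C_peak/C_trough) / k = ln(16.8/2.94) / 0.3460 = 1.743 / 0.3460 = 5.038 h

5.04 h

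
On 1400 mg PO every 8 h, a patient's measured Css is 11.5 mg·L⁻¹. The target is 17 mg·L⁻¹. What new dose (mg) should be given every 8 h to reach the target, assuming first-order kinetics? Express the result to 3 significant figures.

2070 mg

With linear kinetics, Css is proportional to dose rate (D/τ) at fixed clearance.
D₂ = D₁ × (Css,target / Css,current) = 1400 × 17/11.5 = 2070 mg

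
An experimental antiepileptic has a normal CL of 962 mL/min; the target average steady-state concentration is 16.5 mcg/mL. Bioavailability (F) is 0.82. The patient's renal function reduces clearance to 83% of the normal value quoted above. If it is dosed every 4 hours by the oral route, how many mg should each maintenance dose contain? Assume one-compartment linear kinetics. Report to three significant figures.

3860 mg

CL = 962 mL/min × 60/1000 = 57.72 L/h
Patient clearance = 0.83 × 57.72 = 47.91 L/h
D = CL × Css × τ / F = 47.91 × 16.5 × 4 / 0.82 = 3856 mg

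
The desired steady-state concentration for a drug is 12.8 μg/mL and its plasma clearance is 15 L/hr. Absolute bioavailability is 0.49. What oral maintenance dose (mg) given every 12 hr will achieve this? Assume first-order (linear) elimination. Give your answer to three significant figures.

D = CL × Css × τ / F = 15.00 × 12.8 × 12 / 0.49 = 4702 mg

4700 mg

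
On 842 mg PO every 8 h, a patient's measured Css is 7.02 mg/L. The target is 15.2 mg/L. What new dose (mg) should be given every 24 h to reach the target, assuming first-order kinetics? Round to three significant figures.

5470 mg

With linear kinetics, Css is proportional to dose rate (D/τ) at fixed clearance.
D₂ = D₁ × (Css,target / Css,current) × (τ₂/τ₁) = 842 × (15.2/7.02) × (24/8) = 5469 mg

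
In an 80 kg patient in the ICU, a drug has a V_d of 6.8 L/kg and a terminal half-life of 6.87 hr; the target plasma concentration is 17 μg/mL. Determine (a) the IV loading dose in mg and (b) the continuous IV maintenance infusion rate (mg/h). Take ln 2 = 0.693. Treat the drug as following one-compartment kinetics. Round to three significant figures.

(a) 9250 mg; (b) 933 mg/h

Vd(total) = 80 kg × 6.8 L/kg = 544.0 L
LD = Vd × C = 544.0 × 17 = 9248 mg
CL = 0.693 × Vd / t½ = 0.693 × 544.0 / 6.87 = 54.88 L/h
Infusion rate = CL × Css = 54.88 × 17 = 933.0 mg/h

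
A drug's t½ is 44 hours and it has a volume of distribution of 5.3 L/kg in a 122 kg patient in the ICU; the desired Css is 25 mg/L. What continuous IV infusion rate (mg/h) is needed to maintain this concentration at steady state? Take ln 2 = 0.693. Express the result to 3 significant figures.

Total Vd = 5.3 × 122 = 646.6 L
k = 0.693/44 = 0.01575 h⁻¹, so CL = k·Vd = 0.01575 × 646.6 = 10.18 L/h
Infusion rate = CL × Css = 10.18 × 25 = 254.5 mg/h

255 mg/h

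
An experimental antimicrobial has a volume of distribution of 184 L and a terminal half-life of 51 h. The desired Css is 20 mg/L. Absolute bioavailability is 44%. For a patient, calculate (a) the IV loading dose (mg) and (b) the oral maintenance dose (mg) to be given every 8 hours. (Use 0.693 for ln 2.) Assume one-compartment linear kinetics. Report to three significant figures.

LD = Vd × C = 184.0 × 20 = 3680 mg
CL = 0.693 × Vd / t½ = 0.693 × 184.0 / 51 = 2.500 L/h
D = CL × Css × τ / F = 2.500 × 20 × 8 / 0.44 = 909.1 mg

(a) 3680 mg; (b) 909 mg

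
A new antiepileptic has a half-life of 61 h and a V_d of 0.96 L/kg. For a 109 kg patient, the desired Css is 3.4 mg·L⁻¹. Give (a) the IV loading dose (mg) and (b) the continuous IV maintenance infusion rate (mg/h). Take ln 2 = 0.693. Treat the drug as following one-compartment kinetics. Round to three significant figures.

(a) 356 mg; (b) 4.04 mg/h

Vd = 0.96 L/kg × 109 kg = 104.6 L
LD = Vd × C = 104.6 × 3.4 = 355.6 mg
CL = 0.693 × Vd / t½ = 0.693 × 104.6 / 61 = 1.188 L/h
Infusion rate = CL × Css = 1.188 × 3.4 = 4.039 mg/h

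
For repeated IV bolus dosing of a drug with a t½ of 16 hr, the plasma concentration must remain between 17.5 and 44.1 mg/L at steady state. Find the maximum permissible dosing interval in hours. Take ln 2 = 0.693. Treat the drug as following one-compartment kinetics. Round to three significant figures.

21.3 h

k = 0.693 / t½ = 0.693 / 16 = 0.04331 h⁻¹
Between IV bolus doses, concentration decays as C = C₀·e^(−kτ), so C_peak/C_trough = e^(kτ).
τ_max = ln(C_peak/C_trough) / k = ln(44.1/17.5) / 0.04331 = 0.9243 / 0.04331 = 21.34 h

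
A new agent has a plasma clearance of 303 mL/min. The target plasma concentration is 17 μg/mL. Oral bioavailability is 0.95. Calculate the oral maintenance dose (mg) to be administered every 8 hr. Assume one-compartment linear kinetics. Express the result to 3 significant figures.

CL = 303 mL/min = 303 × 0.06 = 18.18 L/h
D = CL × Css × τ / F = 18.18 × 17 × 8 / 0.95 = 2603 mg

2600 mg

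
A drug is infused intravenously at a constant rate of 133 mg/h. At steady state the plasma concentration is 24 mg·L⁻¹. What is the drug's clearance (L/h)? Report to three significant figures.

At steady state, infusion rate = CL × Css, so CL = rate / Css.
CL = 133 / 24 = 5.542 L/h

5.54 L/h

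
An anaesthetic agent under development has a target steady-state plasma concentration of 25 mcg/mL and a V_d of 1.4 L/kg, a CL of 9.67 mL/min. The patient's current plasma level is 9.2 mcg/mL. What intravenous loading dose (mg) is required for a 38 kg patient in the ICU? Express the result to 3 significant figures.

Vd(total) = 38 kg × 1.4 L/kg = 53.20 L
LD is governed by Vd — clearance does not enter the loading-dose calculation.
Concentration deficit ΔC = 25 − 9.2 = 15.80 mg/L
LD = Vd × ΔC = 53.20 × 15.80 = 840.6 mg

841 mg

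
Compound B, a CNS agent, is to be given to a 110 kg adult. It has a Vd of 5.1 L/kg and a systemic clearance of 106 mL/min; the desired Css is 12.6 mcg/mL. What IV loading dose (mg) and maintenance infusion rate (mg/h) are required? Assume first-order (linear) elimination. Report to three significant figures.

Vd(total) = 110 kg × 5.1 L/kg = 561.0 L
Loading dose = Vd × C = 561.0 × 12.6 = 7069 mg
CL = 106 mL/min = 106 × 0.06 = 6.360 L/h
Maintenance: replace elimination → rate = CL × Css = 6.360 × 12.6 = 80.14 mg/h

(a) 7070 mg; (b) 80.1 mg/h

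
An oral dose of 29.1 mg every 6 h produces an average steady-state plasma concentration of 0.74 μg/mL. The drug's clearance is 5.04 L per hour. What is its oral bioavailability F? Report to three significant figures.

0.769

F·D/τ = CL·Css at steady state → F = CL·Css·τ / D.
F = 5.04 × 0.74 × 6 / 29.1 = 0.769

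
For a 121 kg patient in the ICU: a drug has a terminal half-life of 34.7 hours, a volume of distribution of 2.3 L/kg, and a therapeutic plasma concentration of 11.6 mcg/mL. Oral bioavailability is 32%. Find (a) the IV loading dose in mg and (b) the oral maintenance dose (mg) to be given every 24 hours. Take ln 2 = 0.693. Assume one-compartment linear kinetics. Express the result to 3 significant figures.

Vd(total) = 121 kg × 2.3 L/kg = 278.3 L
LD = Vd × C = 278.3 × 11.6 = 3228 mg
CL = 0.693 × Vd / t½ = 0.693 × 278.3 / 34.7 = 5.558 L/h
D = CL × Css × τ / F = 5.558 × 11.6 × 24 / 0.32 = 4835 mg

(a) 3230 mg; (b) 4840 mg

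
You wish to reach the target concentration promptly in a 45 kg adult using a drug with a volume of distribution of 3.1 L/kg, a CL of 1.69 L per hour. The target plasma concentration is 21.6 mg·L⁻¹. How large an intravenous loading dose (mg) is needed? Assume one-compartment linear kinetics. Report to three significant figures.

Total Vd = 3.1 × 45 = 139.5 L
LD = Vd × C = 139.5 × 21.60 = 3013 mg

3010 mg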